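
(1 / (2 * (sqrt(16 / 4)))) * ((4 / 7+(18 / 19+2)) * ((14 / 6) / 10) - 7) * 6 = -9.27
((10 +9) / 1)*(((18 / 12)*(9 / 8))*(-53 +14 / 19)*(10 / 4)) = -134055 / 32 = -4189.22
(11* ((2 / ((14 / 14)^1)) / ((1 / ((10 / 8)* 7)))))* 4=770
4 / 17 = 0.24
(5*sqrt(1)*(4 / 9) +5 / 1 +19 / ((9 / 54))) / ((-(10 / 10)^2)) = -1091 / 9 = -121.22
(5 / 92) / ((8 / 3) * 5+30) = 3 / 2392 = 0.00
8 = 8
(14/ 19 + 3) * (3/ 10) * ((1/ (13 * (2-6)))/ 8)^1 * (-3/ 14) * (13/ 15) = 213/ 425600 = 0.00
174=174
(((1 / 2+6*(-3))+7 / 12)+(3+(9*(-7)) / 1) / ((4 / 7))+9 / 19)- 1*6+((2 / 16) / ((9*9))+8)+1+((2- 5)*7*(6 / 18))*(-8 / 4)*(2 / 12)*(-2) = -1515707 / 12312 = -123.11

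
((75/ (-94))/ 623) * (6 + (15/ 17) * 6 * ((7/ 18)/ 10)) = -15825/ 1991108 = -0.01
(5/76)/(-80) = -1/1216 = -0.00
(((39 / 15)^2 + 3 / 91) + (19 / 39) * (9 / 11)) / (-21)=-179969 / 525525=-0.34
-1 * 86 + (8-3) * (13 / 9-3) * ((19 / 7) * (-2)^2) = -1534 / 9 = -170.44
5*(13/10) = 13/2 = 6.50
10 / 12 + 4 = 29 / 6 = 4.83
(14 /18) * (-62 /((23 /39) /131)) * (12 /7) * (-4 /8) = 211172 /23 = 9181.39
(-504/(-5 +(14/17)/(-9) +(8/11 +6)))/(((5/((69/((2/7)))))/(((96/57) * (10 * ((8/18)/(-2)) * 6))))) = 17480365056/52307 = 334187.87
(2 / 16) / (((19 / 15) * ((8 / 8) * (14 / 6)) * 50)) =9 / 10640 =0.00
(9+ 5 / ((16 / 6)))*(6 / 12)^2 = 87 / 32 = 2.72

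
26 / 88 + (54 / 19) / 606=25343 / 84436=0.30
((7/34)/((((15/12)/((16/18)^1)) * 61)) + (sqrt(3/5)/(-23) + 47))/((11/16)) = 3190352/46665 - 16 * sqrt(15)/1265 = 68.32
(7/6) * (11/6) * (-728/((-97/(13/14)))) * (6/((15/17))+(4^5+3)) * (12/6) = 44842798/1455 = 30819.79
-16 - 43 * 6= -274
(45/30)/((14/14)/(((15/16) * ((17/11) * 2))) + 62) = 765/31796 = 0.02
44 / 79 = 0.56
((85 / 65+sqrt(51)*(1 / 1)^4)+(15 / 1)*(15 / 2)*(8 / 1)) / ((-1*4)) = -11717 / 52 - sqrt(51) / 4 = -227.11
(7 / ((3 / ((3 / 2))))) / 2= 7 / 4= 1.75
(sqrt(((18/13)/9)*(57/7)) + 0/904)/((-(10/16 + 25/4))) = -8*sqrt(10374)/5005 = -0.16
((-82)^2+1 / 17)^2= 45212967.06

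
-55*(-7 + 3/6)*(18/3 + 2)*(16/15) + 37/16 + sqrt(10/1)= sqrt(10) + 146543/48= 3056.14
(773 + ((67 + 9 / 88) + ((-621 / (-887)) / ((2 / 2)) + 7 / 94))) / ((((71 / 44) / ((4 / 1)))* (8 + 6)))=3084867733 / 20719433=148.89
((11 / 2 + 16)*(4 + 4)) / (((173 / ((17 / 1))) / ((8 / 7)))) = 23392 / 1211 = 19.32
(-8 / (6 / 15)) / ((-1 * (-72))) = -5 / 18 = -0.28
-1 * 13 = -13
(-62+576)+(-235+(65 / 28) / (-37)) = 288979 / 1036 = 278.94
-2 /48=-1 /24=-0.04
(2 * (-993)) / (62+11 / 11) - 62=-1964 / 21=-93.52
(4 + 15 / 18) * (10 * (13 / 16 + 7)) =18125 / 48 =377.60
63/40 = 1.58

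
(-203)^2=41209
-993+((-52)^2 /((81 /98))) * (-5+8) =238181 /27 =8821.52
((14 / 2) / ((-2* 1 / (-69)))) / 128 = 483 / 256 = 1.89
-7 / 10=-0.70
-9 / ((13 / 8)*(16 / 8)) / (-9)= 4 / 13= 0.31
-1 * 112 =-112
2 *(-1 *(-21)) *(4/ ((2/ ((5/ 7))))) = 60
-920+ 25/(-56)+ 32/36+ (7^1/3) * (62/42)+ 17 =-151051/168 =-899.11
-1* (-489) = 489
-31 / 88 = -0.35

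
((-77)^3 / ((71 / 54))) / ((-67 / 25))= 616319550 / 4757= 129560.55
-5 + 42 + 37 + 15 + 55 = 144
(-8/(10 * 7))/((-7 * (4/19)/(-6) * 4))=-57/490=-0.12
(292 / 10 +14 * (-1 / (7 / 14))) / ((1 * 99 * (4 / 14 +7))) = 14 / 8415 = 0.00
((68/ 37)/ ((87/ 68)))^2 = 21381376/ 10361961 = 2.06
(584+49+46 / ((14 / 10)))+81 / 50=233617 / 350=667.48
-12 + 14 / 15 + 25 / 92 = -14897 / 1380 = -10.79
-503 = -503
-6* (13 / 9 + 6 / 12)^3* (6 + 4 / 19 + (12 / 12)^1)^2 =-804720875 / 350892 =-2293.36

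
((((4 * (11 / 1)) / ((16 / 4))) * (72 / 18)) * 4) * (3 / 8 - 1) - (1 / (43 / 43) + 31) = -142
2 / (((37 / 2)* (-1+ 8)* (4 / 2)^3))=1 / 518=0.00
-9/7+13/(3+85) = -701/616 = -1.14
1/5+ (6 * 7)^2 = 8821/5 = 1764.20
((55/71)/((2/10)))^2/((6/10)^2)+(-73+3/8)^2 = 15435805009/2903616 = 5316.06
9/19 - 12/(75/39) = -5.77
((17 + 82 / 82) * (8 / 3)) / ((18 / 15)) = 40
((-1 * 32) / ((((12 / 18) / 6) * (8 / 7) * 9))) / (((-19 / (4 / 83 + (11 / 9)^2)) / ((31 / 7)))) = 1285508 / 127737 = 10.06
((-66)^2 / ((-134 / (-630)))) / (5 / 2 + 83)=304920 / 1273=239.53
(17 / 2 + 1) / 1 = 19 / 2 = 9.50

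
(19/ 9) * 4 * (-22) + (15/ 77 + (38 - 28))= -121679/ 693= -175.58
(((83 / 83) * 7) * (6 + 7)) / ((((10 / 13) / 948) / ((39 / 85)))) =21868938 / 425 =51456.32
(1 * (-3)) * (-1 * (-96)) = -288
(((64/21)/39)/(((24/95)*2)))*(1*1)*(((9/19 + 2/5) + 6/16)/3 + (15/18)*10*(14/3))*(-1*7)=-42.55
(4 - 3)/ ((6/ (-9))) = -3/ 2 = -1.50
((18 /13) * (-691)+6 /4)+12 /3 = -951.27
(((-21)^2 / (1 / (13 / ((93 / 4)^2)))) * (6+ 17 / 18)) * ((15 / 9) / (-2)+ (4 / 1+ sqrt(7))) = 637000 * sqrt(7) / 8649+ 6051500 / 25947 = 428.09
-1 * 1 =-1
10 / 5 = 2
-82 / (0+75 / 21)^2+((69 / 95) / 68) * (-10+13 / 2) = -10442887 / 1615000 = -6.47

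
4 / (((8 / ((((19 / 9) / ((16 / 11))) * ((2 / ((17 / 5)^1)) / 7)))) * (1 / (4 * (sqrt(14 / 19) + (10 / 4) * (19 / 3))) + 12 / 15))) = 26125 * sqrt(266) / 5416698644 + 7288054675 / 97500575592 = 0.07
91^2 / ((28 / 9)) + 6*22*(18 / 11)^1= 11511 / 4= 2877.75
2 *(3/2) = 3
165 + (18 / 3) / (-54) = 1484 / 9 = 164.89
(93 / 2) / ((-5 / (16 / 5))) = -744 / 25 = -29.76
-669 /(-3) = 223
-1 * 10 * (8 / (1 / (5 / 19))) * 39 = -15600 / 19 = -821.05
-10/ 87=-0.11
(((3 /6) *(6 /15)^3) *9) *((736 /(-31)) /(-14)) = 13248 /27125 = 0.49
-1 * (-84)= 84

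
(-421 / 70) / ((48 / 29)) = -12209 / 3360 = -3.63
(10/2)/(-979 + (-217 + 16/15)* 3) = -25/8134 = -0.00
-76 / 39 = -1.95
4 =4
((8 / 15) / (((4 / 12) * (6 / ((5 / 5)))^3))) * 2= 2 / 135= 0.01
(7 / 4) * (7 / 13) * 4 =49 / 13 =3.77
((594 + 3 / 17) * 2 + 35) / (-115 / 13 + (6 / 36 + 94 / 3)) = 540722 / 10013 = 54.00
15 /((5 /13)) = 39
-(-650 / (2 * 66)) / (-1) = -325 / 66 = -4.92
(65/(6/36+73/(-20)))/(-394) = 1950/41173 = 0.05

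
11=11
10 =10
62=62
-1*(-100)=100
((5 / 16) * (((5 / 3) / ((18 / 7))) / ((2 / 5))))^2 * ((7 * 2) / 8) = 5359375 / 11943936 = 0.45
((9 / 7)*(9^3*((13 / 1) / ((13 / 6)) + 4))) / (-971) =-65610 / 6797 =-9.65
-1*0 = 0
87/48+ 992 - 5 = 15821/16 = 988.81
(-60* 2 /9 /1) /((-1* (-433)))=-40 /1299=-0.03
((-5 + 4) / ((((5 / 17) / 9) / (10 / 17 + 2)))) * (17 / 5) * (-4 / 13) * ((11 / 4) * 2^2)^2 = 3258288 / 325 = 10025.50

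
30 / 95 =6 / 19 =0.32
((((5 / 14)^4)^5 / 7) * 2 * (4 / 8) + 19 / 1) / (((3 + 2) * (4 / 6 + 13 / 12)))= 11127877971658246039197233 / 5124680644798694095585280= 2.17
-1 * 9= -9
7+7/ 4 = 35/ 4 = 8.75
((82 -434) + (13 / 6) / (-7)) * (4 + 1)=-73985 / 42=-1761.55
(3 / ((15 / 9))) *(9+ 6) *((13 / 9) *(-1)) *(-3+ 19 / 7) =78 / 7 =11.14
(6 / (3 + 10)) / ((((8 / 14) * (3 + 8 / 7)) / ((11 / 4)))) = 1617 / 3016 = 0.54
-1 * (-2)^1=2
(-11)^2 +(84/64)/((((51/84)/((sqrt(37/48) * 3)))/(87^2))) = 121 +1112643 * sqrt(111)/272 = 43218.14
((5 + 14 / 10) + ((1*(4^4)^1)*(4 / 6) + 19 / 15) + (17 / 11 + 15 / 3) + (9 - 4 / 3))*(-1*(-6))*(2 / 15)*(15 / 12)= 2118 / 11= 192.55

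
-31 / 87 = -0.36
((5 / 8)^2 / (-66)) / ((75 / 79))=-79 / 12672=-0.01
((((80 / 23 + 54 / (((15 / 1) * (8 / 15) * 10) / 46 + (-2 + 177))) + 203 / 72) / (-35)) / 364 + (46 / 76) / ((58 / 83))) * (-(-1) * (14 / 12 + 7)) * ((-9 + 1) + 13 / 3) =-149984961938581 / 5786248478400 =-25.92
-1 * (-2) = 2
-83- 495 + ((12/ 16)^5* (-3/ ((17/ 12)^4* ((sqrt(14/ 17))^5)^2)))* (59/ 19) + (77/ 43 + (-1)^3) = -1017054892001/ 1757608832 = -578.66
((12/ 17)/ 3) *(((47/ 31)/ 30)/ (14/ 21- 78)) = -47/ 305660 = -0.00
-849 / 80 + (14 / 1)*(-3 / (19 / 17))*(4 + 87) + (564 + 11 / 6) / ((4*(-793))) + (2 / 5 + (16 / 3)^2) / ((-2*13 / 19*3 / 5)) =-112787181731 / 32544720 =-3465.61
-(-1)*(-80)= -80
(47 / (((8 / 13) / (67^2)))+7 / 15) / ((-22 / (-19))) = 781693079 / 2640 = 296095.86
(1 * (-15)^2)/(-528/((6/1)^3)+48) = 405/82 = 4.94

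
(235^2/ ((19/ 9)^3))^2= 1620789093950625/ 47045881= 34451243.33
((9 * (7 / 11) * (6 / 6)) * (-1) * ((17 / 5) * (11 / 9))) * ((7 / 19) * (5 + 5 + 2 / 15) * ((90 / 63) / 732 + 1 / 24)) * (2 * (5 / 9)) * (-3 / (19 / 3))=35462 / 17385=2.04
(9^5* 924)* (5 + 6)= 600174036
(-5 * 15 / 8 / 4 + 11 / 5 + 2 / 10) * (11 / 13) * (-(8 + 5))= -99 / 160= -0.62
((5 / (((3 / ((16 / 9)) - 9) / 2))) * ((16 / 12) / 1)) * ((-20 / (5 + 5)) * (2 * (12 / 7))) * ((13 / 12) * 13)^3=59406880 / 1701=34924.68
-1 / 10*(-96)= 48 / 5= 9.60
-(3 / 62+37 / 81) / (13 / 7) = -17759 / 65286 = -0.27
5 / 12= 0.42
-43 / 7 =-6.14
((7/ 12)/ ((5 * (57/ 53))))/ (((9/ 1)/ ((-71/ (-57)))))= 26341/ 1754460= 0.02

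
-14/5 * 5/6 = -2.33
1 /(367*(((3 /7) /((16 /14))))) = 8 /1101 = 0.01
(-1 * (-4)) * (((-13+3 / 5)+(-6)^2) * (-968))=-456896 / 5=-91379.20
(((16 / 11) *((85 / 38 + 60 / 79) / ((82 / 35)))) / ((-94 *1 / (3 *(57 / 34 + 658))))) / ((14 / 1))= -275112075 / 98342518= -2.80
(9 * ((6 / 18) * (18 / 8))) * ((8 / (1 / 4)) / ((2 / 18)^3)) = 157464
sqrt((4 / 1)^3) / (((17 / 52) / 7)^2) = 1059968 / 289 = 3667.71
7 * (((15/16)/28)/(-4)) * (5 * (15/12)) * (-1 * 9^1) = 3375/1024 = 3.30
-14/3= -4.67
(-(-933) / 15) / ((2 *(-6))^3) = -311 / 8640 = -0.04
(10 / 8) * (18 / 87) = 15 / 58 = 0.26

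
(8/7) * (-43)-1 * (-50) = 6/7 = 0.86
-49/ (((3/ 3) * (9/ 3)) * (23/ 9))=-147/ 23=-6.39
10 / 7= 1.43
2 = 2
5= 5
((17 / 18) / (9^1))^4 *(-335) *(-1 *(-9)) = -27979535 / 76527504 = -0.37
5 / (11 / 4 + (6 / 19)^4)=521284 / 287743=1.81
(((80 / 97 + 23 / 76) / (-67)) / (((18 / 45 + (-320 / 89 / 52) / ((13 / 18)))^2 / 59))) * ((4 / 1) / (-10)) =554662392733345 / 129305826962888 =4.29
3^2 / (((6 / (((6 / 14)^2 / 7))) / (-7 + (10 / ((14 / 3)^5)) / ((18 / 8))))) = -12702447 / 46118408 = -0.28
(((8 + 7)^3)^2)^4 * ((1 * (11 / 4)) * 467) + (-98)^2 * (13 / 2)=86476834350997030735015869390329 / 4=21619208587749257683753970000000.00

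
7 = 7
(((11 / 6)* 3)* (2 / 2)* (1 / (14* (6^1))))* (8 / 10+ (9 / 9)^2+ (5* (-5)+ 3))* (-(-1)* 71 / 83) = -1.13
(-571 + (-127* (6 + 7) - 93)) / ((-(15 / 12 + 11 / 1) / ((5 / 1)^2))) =231500 / 49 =4724.49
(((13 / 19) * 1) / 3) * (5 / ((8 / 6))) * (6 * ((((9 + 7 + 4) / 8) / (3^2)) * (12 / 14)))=325 / 266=1.22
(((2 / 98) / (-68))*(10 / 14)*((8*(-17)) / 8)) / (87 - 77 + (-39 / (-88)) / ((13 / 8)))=55 / 155036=0.00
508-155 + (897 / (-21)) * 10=-519 / 7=-74.14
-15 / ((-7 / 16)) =240 / 7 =34.29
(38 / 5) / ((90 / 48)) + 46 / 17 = 8618 / 1275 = 6.76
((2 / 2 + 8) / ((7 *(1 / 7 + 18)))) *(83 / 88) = 747 / 11176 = 0.07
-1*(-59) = 59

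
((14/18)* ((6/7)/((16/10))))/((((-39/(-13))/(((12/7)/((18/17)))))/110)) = 4675/189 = 24.74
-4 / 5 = -0.80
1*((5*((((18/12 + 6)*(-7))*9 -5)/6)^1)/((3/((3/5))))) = -955/12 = -79.58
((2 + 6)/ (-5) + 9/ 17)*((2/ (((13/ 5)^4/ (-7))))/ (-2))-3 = -118172/ 37349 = -3.16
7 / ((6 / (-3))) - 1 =-9 / 2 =-4.50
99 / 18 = 11 / 2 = 5.50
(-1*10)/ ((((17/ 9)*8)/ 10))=-6.62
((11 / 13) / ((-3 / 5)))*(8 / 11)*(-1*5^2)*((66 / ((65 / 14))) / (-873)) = -61600 / 147537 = -0.42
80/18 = 40/9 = 4.44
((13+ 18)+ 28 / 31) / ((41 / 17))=16813 / 1271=13.23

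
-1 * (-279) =279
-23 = -23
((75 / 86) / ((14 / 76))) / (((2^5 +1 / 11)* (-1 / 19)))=-297825 / 106253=-2.80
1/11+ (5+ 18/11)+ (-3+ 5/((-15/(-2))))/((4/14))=-95/66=-1.44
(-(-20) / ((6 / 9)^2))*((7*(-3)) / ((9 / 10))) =-1050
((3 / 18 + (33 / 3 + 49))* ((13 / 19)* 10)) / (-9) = -1235 / 27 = -45.74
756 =756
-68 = -68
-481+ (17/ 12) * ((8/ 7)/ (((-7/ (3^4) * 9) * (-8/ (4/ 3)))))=-23552/ 49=-480.65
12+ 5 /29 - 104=-2663 /29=-91.83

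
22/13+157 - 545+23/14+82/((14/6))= -63613/182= -349.52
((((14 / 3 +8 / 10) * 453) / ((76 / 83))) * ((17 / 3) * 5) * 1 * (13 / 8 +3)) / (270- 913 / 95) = 1616067685 / 1187376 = 1361.04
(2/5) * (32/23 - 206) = -9412/115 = -81.84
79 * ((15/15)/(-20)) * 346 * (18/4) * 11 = -1353033/20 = -67651.65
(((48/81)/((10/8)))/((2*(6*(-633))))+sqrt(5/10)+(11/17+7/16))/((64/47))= 47*sqrt(2)/128+3554296181/4462801920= 1.32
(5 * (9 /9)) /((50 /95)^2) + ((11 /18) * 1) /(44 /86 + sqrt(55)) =1849 * sqrt(55) /165618 + 29884589 /1656180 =18.13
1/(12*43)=1/516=0.00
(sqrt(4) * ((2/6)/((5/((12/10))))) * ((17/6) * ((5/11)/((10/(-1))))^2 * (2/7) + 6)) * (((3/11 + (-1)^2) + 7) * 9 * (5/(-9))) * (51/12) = -13481221/79860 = -168.81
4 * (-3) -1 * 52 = -64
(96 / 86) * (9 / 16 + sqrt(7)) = 27 / 43 + 48 * sqrt(7) / 43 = 3.58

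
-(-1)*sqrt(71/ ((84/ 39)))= sqrt(6461)/ 14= 5.74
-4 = -4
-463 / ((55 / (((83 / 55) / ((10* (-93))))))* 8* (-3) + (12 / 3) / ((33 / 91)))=-1268157 / 2228124212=-0.00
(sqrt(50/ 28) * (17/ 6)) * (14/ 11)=85 * sqrt(14)/ 66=4.82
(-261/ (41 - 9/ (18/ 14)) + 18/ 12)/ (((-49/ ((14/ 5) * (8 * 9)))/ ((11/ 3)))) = 1584/ 17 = 93.18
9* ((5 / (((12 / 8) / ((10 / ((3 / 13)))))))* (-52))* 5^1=-338000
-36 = -36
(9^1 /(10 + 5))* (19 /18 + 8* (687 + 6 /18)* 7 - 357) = 137285 /6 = 22880.83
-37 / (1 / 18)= -666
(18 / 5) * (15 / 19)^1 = 54 / 19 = 2.84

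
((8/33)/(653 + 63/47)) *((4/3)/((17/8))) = 0.00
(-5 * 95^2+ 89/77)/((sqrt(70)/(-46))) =248093.22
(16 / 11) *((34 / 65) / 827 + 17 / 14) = 7314488 / 4139135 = 1.77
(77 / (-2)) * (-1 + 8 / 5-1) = 15.40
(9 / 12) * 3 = 2.25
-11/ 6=-1.83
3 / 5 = 0.60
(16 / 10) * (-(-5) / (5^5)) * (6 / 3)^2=32 / 3125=0.01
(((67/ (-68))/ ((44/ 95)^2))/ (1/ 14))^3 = -75833335708916078125/ 285202159796224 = -265893.27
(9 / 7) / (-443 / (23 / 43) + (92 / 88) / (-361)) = -182666 / 117668201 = -0.00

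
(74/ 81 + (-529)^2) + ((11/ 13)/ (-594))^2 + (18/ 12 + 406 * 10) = 139908737827/ 492804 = 283903.41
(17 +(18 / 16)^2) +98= 7441 / 64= 116.27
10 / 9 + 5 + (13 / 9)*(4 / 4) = 68 / 9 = 7.56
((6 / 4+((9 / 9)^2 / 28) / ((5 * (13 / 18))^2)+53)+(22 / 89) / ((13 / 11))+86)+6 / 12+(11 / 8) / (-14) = 5942974669 / 42114800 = 141.11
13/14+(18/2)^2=1147/14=81.93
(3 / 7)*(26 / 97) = 78 / 679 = 0.11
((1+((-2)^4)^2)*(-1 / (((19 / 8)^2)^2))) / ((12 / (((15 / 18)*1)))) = -657920 / 1172889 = -0.56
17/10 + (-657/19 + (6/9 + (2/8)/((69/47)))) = -280047/8740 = -32.04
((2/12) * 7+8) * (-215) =-11825/6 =-1970.83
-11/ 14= -0.79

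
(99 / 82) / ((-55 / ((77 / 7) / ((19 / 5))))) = -99 / 1558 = -0.06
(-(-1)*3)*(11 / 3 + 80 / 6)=51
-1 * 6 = -6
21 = 21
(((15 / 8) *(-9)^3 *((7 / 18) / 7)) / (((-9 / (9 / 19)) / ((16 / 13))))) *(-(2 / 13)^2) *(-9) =1.05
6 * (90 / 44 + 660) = 43695 / 11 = 3972.27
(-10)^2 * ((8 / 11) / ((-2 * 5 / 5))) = -400 / 11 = -36.36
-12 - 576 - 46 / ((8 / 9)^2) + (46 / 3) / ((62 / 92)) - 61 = -2036971 / 2976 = -684.47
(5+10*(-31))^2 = 93025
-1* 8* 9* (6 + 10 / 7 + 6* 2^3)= -27936 / 7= -3990.86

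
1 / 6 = 0.17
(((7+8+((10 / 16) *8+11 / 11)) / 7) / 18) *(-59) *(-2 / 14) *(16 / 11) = 2.04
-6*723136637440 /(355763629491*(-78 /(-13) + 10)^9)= -1412376245 /7958297675885969408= -0.00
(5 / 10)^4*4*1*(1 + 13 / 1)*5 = 35 / 2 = 17.50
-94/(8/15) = -705/4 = -176.25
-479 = -479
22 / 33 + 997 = 997.67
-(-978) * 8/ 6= 1304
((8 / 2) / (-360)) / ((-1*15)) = 1 / 1350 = 0.00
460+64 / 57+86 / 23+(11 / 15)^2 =45760427 / 98325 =465.40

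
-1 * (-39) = 39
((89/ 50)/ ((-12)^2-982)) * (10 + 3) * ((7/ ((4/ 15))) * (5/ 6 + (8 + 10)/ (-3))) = 251069/ 67040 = 3.75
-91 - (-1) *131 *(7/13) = -266/13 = -20.46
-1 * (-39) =39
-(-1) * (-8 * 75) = -600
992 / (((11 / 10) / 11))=9920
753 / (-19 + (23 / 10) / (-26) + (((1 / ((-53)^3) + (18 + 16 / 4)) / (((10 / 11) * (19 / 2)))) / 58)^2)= -3293568862319790169050 / 83483146521738505829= -39.45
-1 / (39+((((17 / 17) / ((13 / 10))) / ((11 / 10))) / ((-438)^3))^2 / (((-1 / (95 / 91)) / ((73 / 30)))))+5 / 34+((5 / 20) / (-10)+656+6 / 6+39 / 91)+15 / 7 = 8265391205282787432762511153 / 12529625705988077199324280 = 659.67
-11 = -11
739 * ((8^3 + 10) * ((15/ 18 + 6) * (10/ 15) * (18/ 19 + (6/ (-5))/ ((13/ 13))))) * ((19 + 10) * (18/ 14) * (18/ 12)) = -16511985432/ 665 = -24830053.28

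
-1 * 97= -97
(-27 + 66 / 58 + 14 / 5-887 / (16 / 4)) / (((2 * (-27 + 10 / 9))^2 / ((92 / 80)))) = -264529233 / 2519009600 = -0.11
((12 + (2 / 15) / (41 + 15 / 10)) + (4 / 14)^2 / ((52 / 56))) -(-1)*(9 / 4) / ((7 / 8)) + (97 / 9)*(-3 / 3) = 1352167 / 348075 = 3.88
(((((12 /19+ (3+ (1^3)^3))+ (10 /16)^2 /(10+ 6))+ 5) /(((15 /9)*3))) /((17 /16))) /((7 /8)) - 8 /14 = 8011 /5320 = 1.51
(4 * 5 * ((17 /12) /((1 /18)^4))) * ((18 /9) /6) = 991440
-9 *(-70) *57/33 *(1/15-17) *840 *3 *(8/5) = -817254144/11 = -74295831.27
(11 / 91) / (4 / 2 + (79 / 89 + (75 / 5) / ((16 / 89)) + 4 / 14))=15664 / 11223381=0.00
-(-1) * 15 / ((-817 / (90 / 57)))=-450 / 15523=-0.03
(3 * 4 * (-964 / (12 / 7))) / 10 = -3374 / 5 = -674.80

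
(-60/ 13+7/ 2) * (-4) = 58/ 13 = 4.46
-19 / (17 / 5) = -95 / 17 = -5.59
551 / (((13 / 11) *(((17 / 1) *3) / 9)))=18183 / 221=82.28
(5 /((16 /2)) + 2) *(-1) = -21 /8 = -2.62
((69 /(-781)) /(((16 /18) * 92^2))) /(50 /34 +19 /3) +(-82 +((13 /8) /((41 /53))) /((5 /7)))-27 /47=-702134102012451 /8817056638720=-79.63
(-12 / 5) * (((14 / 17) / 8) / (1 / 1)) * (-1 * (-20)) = -84 / 17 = -4.94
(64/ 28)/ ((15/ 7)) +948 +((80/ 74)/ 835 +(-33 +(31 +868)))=168229574/ 92685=1815.07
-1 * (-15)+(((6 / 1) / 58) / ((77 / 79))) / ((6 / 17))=68333 / 4466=15.30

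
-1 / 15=-0.07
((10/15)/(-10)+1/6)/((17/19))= 0.11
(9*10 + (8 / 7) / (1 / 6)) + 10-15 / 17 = 12611 / 119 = 105.97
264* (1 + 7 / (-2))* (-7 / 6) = 770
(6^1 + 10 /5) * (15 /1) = 120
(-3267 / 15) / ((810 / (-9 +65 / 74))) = 2.18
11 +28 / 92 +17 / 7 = 2211 / 161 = 13.73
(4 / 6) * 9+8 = 14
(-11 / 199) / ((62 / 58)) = -319 / 6169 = -0.05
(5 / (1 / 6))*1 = 30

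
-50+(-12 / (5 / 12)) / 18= -258 / 5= -51.60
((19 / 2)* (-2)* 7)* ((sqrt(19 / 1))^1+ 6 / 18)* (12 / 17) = -1596* sqrt(19) / 17 - 532 / 17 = -440.52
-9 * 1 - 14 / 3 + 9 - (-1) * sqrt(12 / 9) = -14 / 3 + 2 * sqrt(3) / 3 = -3.51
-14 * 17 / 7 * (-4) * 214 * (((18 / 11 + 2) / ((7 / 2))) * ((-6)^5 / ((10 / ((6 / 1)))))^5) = -3217067679776111824157540352 / 48125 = -66848159579763362579896.94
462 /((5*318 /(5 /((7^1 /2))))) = 22 /53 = 0.42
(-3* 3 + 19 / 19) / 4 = -2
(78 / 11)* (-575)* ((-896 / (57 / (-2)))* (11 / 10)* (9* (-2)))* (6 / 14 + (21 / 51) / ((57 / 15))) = 8363197440 / 6137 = 1362750.11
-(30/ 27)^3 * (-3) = 1000/ 243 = 4.12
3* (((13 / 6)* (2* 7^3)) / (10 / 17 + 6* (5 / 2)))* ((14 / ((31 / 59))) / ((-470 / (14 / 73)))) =-438292946 / 140928325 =-3.11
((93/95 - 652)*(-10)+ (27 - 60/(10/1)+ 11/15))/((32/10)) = 2041.23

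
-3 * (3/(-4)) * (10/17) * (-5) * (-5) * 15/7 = 16875/238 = 70.90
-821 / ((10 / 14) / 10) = -11494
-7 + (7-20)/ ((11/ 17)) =-298/ 11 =-27.09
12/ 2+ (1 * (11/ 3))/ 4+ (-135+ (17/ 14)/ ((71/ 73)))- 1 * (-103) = -142151/ 5964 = -23.83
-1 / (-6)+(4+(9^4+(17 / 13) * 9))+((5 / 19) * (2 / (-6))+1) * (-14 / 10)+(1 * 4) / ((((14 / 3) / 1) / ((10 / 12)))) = 113705489 / 17290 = 6576.37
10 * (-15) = -150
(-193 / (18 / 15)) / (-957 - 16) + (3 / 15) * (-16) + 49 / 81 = -1914971 / 788130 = -2.43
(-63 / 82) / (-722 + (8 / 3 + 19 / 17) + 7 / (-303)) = 12019 / 11235968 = 0.00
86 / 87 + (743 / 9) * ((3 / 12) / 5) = 26707 / 5220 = 5.12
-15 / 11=-1.36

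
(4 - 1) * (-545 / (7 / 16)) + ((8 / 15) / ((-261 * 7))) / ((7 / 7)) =-102416408 / 27405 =-3737.14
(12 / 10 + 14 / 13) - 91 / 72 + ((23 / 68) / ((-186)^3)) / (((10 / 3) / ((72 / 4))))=1.01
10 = 10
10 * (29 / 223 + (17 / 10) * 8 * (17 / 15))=519926 / 3345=155.43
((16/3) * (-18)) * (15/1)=-1440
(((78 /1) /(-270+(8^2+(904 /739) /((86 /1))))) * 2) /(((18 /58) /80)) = -383357728 /1963683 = -195.22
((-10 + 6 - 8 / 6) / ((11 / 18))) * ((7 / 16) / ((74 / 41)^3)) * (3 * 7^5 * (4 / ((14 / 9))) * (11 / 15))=-31275591669 / 506530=-61744.80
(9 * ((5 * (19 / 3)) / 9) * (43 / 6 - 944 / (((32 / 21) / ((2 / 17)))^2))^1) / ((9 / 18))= 2029105 / 20808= 97.52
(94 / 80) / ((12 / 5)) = 47 / 96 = 0.49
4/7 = 0.57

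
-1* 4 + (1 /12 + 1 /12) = -23 /6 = -3.83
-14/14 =-1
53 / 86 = 0.62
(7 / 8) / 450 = 7 / 3600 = 0.00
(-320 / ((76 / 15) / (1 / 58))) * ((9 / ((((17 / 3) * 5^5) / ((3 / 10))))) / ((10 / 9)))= -4374 / 29271875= -0.00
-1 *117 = -117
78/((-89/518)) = -40404/89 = -453.98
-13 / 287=-0.05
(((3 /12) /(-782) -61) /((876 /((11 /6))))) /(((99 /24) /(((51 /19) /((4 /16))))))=-0.33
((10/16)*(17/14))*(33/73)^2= 92565/596848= 0.16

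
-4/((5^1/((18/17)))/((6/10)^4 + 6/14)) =-175824/371875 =-0.47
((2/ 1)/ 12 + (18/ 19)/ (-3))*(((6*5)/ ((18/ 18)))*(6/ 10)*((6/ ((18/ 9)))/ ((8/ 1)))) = -153/ 152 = -1.01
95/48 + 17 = 911/48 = 18.98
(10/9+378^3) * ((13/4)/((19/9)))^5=592072270481558997/1267762688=467021372.44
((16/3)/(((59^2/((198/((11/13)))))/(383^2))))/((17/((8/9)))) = 488180992/177531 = 2749.84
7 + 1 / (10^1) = 71 / 10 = 7.10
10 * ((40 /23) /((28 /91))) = 1300 /23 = 56.52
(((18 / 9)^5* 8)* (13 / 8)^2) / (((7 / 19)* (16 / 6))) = 9633 / 14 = 688.07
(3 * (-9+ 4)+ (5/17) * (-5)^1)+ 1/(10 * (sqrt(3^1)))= -16.41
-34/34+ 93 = 92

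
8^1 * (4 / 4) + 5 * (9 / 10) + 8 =41 / 2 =20.50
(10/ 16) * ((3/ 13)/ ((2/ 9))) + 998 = 207719/ 208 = 998.65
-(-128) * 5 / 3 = 640 / 3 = 213.33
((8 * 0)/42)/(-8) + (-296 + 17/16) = -4719/16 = -294.94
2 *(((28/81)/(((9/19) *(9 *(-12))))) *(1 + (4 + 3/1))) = -2128/19683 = -0.11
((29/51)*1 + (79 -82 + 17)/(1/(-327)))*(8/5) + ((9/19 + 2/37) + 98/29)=-38054286589/5198685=-7319.98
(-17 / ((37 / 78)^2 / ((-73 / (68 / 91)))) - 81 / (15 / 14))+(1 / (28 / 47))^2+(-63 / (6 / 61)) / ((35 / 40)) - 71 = 34907823037 / 5366480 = 6504.79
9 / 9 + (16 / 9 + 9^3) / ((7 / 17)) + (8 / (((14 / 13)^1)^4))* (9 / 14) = 1076732129 / 605052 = 1779.57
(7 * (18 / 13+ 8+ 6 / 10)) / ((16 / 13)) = 4543 / 80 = 56.79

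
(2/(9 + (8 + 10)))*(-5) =-10/27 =-0.37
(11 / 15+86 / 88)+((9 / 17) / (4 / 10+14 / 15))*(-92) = -390667 / 11220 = -34.82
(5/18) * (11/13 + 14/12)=785/1404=0.56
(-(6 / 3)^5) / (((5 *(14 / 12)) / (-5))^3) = 6912 / 343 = 20.15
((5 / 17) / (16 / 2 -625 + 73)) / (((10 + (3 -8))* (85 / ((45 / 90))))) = -1 / 1572160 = -0.00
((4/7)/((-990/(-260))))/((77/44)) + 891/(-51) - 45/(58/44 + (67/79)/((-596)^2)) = -1422954284509/27618005877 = -51.52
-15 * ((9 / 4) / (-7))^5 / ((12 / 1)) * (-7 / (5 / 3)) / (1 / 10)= -885735 / 4917248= -0.18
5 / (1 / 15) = 75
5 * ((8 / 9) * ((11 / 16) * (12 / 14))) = 55 / 21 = 2.62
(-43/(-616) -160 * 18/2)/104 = -886997/64064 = -13.85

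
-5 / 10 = -1 / 2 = -0.50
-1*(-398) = 398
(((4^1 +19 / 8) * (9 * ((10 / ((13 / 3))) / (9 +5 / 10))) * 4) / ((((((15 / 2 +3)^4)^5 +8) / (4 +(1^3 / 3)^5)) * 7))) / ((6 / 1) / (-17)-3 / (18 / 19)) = -842446929920 / 24670462794349534673049959503057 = -0.00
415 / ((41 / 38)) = 15770 / 41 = 384.63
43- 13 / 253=10866 / 253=42.95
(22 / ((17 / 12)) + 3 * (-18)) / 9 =-218 / 51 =-4.27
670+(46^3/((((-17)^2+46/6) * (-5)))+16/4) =1353646/2225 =608.38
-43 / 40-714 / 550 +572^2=719799579 / 2200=327181.63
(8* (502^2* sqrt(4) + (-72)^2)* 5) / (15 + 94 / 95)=1934929600 / 1519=1273818.04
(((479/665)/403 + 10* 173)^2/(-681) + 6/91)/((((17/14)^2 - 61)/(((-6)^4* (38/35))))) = 247623837702556712832/2383611909098875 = 103885.97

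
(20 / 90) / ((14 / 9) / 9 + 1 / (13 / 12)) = 117 / 577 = 0.20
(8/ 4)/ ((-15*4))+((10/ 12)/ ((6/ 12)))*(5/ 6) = 61/ 45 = 1.36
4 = 4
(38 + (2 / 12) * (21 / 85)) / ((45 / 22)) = 71137 / 3825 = 18.60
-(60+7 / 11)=-667 / 11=-60.64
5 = 5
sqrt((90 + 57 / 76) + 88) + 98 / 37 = 98 / 37 + sqrt(715) / 2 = 16.02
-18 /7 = -2.57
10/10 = 1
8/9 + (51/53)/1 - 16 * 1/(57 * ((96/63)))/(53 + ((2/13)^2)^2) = 16898989589/9146071458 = 1.85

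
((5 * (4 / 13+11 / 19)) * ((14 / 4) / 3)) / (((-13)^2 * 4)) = 2555 / 333944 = 0.01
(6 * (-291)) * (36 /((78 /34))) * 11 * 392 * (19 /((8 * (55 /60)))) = -3979287648 /13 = -306099049.85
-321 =-321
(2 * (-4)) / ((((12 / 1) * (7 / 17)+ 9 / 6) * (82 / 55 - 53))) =14960 / 620427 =0.02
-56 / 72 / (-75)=7 / 675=0.01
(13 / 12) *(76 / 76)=13 / 12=1.08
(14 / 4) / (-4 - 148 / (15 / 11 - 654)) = -50253 / 54176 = -0.93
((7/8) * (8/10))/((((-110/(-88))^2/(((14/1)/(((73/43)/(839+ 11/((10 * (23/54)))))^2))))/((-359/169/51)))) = -4874573324568683456/75929107434375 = -64199.01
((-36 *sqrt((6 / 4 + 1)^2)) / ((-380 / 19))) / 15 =3 / 10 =0.30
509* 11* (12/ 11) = 6108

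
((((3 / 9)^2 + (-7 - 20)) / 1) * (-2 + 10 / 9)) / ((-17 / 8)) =-15488 / 1377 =-11.25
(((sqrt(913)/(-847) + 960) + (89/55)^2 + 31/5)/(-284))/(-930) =244223/66580250 - sqrt(913)/223709640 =0.00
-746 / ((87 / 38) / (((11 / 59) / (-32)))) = 1.90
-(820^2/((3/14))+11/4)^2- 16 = -1417856324553793/144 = -9846224476068.01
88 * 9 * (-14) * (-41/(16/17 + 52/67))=43149876/163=264723.17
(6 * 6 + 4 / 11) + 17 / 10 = 4187 / 110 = 38.06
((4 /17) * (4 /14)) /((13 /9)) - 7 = -10757 /1547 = -6.95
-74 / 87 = -0.85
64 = 64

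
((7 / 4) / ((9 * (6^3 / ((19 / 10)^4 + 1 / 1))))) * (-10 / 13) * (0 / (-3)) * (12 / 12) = 0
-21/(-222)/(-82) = -7/6068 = -0.00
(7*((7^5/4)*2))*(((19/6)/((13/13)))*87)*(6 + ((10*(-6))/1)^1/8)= -194473797/8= -24309224.62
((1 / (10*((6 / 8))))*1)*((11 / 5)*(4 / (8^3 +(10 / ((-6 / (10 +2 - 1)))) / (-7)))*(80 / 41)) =9856 / 2215435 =0.00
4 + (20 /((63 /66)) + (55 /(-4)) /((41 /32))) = 12244 /861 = 14.22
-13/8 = -1.62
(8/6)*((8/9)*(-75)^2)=20000/3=6666.67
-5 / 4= -1.25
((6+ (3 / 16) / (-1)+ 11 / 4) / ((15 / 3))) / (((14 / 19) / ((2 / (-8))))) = -2603 / 4480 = -0.58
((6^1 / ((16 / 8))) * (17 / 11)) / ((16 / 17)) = 867 / 176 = 4.93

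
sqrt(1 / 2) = sqrt(2) / 2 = 0.71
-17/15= -1.13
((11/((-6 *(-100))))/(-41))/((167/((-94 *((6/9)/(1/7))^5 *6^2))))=278055008/13865175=20.05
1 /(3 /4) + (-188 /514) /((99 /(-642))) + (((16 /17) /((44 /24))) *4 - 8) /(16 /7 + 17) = 22038872 /6487965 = 3.40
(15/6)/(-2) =-5/4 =-1.25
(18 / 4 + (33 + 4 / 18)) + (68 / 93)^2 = 220589 / 5766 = 38.26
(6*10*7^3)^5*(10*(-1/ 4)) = -9229259575329192000000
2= 2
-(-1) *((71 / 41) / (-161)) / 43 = -71 / 283843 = -0.00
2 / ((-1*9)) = -2 / 9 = -0.22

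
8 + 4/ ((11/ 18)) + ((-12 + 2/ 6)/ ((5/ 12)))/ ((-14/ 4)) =248/ 11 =22.55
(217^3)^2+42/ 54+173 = 939725285095285/ 9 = 104413920566142.78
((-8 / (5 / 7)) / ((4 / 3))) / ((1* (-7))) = 6 / 5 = 1.20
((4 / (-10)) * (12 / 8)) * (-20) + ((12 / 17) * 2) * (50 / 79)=17316 / 1343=12.89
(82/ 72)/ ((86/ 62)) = 1271/ 1548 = 0.82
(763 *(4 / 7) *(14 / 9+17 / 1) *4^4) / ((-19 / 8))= -149118976 / 171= -872040.80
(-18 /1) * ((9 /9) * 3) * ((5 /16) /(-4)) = 135 /32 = 4.22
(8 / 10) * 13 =52 / 5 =10.40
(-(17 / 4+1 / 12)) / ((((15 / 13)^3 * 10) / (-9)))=28561 / 11250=2.54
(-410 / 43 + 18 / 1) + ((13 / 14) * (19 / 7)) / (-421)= 15007291 / 1774094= 8.46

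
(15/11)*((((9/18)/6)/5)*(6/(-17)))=-3/374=-0.01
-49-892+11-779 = -1709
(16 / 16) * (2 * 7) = 14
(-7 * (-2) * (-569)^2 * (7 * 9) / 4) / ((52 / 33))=4711693833 / 104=45304748.39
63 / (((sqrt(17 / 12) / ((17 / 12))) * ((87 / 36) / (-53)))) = -6678 * sqrt(51) / 29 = -1644.50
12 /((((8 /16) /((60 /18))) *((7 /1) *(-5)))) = -16 /7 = -2.29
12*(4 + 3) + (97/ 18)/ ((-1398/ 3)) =704495/ 8388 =83.99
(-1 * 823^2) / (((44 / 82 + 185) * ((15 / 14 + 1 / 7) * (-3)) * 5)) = 388786846 / 1939785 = 200.43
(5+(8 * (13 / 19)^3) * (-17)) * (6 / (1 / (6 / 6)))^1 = -1586982 / 6859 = -231.37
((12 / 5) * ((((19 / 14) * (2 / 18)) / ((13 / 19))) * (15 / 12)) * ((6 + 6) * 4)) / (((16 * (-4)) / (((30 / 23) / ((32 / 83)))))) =-449445 / 267904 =-1.68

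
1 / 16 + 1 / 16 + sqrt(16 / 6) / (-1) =1 / 8 - 2 * sqrt(6) / 3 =-1.51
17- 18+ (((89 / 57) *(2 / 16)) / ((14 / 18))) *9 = 1339 / 1064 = 1.26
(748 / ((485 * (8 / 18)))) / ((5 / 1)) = 1683 / 2425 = 0.69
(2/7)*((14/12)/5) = 1/15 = 0.07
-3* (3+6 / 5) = -63 / 5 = -12.60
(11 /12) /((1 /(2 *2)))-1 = 8 /3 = 2.67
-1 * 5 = -5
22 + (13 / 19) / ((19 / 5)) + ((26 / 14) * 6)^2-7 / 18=46472183 / 318402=145.95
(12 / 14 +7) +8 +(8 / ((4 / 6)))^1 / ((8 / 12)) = 237 / 7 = 33.86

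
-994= -994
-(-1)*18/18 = 1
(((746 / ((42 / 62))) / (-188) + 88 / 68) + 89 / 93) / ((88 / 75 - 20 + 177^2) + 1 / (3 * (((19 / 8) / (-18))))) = -0.00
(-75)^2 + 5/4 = 22505/4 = 5626.25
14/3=4.67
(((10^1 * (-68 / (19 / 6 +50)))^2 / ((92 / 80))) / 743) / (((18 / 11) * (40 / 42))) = 19420800 / 158090339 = 0.12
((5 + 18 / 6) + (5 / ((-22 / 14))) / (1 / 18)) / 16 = -271 / 88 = -3.08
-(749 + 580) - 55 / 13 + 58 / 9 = -155234 / 117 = -1326.79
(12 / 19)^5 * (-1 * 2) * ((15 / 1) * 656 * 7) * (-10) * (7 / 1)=2399536742400 / 2476099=969079.48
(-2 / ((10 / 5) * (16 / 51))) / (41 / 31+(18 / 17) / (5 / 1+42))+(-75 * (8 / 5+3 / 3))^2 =20268799581 / 533072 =38022.63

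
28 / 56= 1 / 2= 0.50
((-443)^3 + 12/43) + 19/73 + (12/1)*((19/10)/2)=-1364496540977/15695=-86938295.06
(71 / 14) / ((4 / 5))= 355 / 56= 6.34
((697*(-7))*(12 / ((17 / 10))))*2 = -68880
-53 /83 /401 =-53 /33283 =-0.00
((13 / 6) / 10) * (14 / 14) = 13 / 60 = 0.22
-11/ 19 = -0.58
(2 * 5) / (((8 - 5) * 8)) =5 / 12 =0.42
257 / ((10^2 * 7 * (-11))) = -257 / 7700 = -0.03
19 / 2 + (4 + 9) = 45 / 2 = 22.50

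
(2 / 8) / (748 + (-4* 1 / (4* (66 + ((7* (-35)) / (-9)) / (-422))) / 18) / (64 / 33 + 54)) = 231140429 / 691572149642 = 0.00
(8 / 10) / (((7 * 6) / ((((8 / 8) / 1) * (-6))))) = -4 / 35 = -0.11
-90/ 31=-2.90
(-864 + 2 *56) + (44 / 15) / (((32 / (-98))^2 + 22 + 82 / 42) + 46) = -1897321956 / 2523175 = -751.96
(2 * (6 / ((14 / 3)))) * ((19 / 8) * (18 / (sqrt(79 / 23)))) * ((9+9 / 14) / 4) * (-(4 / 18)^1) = -23085 * sqrt(1817) / 30968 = -31.78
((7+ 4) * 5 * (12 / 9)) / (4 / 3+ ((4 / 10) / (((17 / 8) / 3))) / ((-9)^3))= 378675 / 6881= 55.03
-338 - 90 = -428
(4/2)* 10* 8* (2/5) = 64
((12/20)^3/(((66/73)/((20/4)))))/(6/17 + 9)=3723/29150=0.13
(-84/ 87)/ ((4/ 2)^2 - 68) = 7/ 464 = 0.02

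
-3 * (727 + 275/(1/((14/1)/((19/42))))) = -27712.58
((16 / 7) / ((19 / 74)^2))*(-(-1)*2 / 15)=175232 / 37905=4.62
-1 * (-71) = 71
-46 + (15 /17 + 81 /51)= -43.53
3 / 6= 1 / 2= 0.50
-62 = -62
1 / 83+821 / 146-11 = -65009 / 12118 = -5.36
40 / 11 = 3.64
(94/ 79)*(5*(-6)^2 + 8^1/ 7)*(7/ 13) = 119192/ 1027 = 116.06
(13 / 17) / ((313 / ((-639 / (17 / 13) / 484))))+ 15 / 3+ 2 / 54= 5951325811 / 1182092076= 5.03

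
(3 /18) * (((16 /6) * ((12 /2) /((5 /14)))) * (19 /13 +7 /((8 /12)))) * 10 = 34832 /39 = 893.13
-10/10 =-1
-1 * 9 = -9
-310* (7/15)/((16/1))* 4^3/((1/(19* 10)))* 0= 0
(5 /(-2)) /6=-5 /12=-0.42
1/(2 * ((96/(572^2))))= 20449/12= 1704.08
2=2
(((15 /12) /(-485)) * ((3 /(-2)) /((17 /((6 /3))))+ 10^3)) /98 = -16997 /646408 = -0.03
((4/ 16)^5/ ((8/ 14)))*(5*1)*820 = 7175/ 1024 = 7.01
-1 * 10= -10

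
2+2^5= 34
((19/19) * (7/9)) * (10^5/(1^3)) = 700000/9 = 77777.78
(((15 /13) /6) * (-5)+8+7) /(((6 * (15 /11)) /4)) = 803 /117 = 6.86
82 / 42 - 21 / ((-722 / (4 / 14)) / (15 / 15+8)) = 15368 / 7581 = 2.03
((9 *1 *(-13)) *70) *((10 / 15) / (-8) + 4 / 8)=-6825 / 2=-3412.50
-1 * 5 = -5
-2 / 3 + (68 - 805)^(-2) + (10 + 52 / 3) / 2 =7061198 / 543169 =13.00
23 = 23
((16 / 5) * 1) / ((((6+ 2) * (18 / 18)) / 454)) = 908 / 5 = 181.60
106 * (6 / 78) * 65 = 530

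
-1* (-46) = 46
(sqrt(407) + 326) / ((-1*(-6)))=sqrt(407) / 6 + 163 / 3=57.70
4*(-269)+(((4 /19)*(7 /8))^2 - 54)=-1631671 /1444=-1129.97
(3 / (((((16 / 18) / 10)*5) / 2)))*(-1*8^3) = -6912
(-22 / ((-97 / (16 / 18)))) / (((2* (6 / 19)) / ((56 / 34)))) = 23408 / 44523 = 0.53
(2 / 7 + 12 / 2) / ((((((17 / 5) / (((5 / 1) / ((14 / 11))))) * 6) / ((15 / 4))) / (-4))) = -15125 / 833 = -18.16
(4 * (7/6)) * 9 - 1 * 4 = 38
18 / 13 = 1.38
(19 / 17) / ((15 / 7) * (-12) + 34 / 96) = -6384 / 144857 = -0.04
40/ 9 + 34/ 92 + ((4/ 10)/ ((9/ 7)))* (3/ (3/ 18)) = 21557/ 2070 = 10.41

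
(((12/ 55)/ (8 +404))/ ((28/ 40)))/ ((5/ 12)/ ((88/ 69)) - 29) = -192/ 7277053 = -0.00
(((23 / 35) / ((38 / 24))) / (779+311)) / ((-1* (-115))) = 6 / 1812125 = 0.00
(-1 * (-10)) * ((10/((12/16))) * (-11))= -4400/3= -1466.67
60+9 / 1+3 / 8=555 / 8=69.38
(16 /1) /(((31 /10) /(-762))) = -121920 /31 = -3932.90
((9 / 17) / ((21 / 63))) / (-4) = -27 / 68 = -0.40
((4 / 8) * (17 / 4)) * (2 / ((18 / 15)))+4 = 181 / 24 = 7.54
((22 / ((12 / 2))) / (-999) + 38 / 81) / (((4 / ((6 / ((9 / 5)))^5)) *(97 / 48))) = 62000000 / 2616381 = 23.70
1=1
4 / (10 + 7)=4 / 17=0.24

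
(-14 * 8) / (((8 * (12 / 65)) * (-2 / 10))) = 2275 / 6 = 379.17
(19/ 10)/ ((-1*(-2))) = 19/ 20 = 0.95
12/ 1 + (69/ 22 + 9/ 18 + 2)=194/ 11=17.64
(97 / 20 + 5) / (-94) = -197 / 1880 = -0.10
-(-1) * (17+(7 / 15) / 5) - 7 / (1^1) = 757 / 75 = 10.09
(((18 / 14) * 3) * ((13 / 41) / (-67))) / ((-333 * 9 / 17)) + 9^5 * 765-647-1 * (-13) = 96415657039790 / 2134419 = 45171851.00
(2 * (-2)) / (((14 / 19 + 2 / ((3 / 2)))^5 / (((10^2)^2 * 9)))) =-6769035641250 / 714924299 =-9468.19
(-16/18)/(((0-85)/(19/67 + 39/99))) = 11984/1691415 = 0.01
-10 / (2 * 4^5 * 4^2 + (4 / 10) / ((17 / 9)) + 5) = -850 / 2785723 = -0.00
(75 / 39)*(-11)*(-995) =273625 / 13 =21048.08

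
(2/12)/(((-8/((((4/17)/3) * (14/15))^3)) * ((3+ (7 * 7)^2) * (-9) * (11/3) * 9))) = 2744/239737781163375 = 0.00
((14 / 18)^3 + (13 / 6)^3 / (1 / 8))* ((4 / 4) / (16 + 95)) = 59662 / 80919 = 0.74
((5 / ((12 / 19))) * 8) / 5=12.67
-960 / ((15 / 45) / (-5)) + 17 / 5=72017 / 5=14403.40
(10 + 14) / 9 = 2.67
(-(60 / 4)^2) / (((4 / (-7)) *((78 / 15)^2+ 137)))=13125 / 5468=2.40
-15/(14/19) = -285/14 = -20.36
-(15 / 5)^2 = -9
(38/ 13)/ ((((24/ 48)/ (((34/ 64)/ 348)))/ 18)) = 969/ 6032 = 0.16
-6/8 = -3/4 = -0.75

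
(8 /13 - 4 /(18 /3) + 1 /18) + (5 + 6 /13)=1279 /234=5.47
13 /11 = 1.18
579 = 579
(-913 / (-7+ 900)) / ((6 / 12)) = -1826 / 893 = -2.04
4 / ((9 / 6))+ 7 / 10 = 101 / 30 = 3.37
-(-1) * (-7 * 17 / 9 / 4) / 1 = -119 / 36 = -3.31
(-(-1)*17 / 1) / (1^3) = 17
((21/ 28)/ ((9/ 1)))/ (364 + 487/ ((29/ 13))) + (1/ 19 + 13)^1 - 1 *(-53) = 254318771/ 3850236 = 66.05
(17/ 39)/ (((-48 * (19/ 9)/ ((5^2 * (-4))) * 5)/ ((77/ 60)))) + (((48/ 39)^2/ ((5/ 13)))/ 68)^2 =126683377/ 1113574800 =0.11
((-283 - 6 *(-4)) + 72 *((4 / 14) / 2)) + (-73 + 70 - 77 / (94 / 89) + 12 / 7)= -30353 / 94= -322.90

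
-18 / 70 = -9 / 35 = -0.26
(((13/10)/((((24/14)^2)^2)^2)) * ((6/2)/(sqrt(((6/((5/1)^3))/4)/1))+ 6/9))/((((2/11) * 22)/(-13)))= -974251369 * sqrt(30)/3439853568 - 974251369/25798901760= -1.59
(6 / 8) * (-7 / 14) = -3 / 8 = -0.38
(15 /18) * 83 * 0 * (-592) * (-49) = 0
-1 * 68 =-68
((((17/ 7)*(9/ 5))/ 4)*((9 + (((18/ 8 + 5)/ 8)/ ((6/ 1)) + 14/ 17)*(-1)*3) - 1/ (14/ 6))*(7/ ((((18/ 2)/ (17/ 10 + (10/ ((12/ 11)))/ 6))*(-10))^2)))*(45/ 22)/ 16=2074215899/ 291962880000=0.01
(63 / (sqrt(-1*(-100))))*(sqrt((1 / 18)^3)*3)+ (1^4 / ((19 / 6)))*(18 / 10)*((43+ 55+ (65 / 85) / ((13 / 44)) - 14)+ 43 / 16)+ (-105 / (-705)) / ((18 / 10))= 7*sqrt(2) / 40+ 277788343 / 5465160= 51.08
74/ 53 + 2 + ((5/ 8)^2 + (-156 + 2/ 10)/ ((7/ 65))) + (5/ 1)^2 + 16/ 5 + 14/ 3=-502207243/ 356160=-1410.06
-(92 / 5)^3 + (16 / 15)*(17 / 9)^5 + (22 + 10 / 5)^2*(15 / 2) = -41714920336 / 22143375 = -1883.86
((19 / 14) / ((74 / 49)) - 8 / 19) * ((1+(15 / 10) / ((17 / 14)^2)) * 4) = 46057 / 11951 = 3.85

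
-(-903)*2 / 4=903 / 2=451.50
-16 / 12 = -4 / 3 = -1.33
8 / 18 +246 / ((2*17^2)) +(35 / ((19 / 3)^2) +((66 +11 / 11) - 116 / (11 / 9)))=-270262189 / 10328571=-26.17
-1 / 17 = -0.06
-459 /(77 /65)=-29835 /77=-387.47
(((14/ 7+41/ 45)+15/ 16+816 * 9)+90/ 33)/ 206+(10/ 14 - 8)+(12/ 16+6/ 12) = 338584207/ 11420640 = 29.65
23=23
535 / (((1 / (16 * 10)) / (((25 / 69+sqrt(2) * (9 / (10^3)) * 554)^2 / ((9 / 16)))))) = 37937920 * sqrt(2) / 69+203166281083072 / 26780625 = 8363885.76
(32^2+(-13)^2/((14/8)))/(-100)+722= 124389/175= 710.79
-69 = -69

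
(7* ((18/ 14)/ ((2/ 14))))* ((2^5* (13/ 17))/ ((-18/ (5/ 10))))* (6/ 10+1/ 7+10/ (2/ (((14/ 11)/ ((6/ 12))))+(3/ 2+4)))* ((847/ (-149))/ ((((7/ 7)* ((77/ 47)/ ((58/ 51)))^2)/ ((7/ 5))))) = 231463155248/ 603930525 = 383.26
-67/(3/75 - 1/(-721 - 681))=-2348350/1427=-1645.66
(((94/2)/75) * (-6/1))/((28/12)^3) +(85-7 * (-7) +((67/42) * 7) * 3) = 2867549/17150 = 167.20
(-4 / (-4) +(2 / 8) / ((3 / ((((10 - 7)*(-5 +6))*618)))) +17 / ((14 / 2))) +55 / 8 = 9229 / 56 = 164.80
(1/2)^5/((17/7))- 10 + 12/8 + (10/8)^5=-94619/17408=-5.44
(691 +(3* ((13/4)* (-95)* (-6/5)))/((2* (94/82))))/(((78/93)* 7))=6852581/34216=200.27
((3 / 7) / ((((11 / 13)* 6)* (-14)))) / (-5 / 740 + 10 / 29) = -13949 / 782089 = -0.02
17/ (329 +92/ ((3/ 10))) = 51/ 1907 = 0.03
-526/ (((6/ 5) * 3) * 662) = -1315/ 5958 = -0.22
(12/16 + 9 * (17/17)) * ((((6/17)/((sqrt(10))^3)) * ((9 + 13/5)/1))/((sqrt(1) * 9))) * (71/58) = 923 * sqrt(10)/17000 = 0.17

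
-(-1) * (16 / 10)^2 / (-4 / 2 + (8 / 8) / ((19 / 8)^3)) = -219488 / 165075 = -1.33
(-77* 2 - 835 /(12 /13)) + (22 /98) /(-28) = -1058.59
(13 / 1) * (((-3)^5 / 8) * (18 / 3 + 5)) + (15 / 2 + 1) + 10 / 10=-34673 / 8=-4334.12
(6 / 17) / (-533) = -6 / 9061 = -0.00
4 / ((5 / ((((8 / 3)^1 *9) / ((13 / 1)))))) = 96 / 65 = 1.48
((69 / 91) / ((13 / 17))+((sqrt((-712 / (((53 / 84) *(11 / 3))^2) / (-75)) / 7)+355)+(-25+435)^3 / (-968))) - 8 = -10141880321 / 143143+24 *sqrt(3738) / 2915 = -70850.89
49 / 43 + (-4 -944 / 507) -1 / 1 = -124754 / 21801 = -5.72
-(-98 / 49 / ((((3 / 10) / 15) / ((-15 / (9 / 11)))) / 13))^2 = -5112250000 / 9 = -568027777.78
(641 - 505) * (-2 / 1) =-272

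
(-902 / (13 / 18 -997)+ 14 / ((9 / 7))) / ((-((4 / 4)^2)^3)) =-1903558 / 161397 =-11.79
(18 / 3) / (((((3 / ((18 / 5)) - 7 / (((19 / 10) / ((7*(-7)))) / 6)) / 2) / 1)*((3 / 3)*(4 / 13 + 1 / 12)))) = 213408 / 7538075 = 0.03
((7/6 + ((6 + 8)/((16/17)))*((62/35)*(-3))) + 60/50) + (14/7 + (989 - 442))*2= 61279/60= 1021.32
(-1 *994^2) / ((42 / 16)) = -1129184 / 3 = -376394.67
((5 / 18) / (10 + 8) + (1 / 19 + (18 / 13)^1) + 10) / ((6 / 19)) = 916535 / 25272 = 36.27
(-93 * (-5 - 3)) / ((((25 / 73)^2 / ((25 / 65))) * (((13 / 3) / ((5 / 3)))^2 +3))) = 991194 / 3965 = 249.99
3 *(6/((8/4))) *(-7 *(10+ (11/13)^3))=-1467963/2197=-668.17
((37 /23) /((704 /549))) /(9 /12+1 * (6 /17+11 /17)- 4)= -2257 /4048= -0.56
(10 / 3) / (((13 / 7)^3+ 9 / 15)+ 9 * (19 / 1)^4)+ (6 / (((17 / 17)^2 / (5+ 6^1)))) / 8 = 199140216851 / 24138199788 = 8.25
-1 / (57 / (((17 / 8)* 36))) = -51 / 38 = -1.34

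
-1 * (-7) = 7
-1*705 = -705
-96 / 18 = -16 / 3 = -5.33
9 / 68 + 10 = 689 / 68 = 10.13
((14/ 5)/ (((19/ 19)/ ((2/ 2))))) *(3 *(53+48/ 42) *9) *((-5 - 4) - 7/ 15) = -968724/ 25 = -38748.96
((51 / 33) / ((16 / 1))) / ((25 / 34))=289 / 2200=0.13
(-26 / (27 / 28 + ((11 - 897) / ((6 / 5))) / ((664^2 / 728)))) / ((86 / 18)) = 270820368 / 12682291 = 21.35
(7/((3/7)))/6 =49/18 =2.72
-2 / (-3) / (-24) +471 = 16955 / 36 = 470.97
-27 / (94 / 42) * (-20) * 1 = 11340 / 47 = 241.28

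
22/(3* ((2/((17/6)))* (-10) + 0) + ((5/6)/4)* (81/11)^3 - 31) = 3982352/5612719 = 0.71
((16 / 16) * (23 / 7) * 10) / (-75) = -46 / 105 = -0.44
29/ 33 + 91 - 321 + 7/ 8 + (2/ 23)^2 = -31874897/ 139656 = -228.24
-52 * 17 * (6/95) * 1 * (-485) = 514488/19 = 27078.32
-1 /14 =-0.07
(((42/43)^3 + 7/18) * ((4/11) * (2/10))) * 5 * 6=7560532/2623731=2.88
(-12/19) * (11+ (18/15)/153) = -11228/1615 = -6.95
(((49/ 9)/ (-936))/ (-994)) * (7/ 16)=49/ 19139328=0.00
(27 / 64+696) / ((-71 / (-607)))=27054597 / 4544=5953.92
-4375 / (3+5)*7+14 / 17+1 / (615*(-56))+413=-999502621 / 292740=-3414.30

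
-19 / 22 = -0.86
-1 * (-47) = 47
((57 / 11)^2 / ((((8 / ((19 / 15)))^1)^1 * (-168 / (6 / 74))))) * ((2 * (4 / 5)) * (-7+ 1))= 61731 / 3133900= 0.02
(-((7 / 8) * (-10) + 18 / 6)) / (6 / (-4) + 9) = 23 / 30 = 0.77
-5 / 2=-2.50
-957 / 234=-319 / 78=-4.09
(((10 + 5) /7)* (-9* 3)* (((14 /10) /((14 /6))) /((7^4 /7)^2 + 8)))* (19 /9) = -57 /91511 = -0.00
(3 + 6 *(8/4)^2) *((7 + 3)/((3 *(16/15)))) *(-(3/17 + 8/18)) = -7125/136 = -52.39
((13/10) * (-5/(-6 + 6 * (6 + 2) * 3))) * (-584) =1898/69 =27.51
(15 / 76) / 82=15 / 6232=0.00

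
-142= -142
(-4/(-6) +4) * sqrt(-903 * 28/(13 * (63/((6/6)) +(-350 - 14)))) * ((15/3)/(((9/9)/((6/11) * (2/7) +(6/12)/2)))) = 625 * sqrt(273)/429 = 24.07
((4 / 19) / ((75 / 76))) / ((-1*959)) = -16 / 71925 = -0.00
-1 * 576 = -576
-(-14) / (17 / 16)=224 / 17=13.18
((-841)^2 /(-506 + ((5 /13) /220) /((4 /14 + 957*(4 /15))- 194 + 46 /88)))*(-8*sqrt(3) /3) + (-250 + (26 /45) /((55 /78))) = -205574 /825 + 2341399997144*sqrt(3) /628152919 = 6206.93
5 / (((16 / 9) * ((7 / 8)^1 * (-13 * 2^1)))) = -45 / 364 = -0.12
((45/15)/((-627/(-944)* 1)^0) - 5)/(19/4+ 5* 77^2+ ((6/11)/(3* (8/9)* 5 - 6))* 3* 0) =-8/118599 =-0.00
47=47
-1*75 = -75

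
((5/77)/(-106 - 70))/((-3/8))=5/5082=0.00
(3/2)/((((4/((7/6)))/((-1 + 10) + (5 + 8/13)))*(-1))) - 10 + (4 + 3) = -977/104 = -9.39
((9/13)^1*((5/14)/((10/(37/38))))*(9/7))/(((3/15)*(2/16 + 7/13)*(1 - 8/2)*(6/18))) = -4995/21413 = -0.23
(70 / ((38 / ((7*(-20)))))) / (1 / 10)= -49000 / 19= -2578.95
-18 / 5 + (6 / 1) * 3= 72 / 5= 14.40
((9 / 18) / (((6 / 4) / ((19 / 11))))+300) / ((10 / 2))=9919 / 165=60.12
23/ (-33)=-23/ 33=-0.70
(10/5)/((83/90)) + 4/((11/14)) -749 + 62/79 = -740.96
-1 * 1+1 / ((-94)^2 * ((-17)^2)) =-2553603 / 2553604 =-1.00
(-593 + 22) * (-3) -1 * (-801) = 2514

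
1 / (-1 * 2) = -1 / 2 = -0.50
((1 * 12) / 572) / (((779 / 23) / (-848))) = -58512 / 111397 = -0.53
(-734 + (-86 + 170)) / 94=-325 / 47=-6.91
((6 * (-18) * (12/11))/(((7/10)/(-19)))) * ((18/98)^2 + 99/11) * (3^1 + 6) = 48068510400/184877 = 260002.65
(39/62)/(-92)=-39/5704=-0.01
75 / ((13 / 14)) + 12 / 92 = 24189 / 299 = 80.90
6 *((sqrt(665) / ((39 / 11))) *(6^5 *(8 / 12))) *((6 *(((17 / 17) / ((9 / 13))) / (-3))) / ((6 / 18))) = -76032 *sqrt(665) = -1960682.34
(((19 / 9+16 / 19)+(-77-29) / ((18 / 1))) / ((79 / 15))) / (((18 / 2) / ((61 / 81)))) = -153110 / 3282687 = -0.05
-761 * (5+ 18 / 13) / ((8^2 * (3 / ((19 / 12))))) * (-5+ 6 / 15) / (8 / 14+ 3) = 193215617 / 3744000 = 51.61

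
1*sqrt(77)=8.77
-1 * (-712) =712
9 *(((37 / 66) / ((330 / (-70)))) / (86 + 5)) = -37 / 3146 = -0.01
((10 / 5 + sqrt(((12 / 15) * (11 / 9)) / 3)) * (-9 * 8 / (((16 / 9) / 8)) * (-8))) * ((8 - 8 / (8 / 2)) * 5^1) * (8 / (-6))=-207360 - 4608 * sqrt(165)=-266550.83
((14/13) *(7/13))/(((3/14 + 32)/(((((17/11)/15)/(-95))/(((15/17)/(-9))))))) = 396508/1991221375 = 0.00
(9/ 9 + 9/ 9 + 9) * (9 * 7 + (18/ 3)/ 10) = 3498/ 5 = 699.60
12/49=0.24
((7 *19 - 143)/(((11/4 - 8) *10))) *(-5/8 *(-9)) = 15/14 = 1.07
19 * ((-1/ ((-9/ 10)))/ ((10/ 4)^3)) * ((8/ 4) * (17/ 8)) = 1292/ 225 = 5.74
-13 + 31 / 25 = -294 / 25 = -11.76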